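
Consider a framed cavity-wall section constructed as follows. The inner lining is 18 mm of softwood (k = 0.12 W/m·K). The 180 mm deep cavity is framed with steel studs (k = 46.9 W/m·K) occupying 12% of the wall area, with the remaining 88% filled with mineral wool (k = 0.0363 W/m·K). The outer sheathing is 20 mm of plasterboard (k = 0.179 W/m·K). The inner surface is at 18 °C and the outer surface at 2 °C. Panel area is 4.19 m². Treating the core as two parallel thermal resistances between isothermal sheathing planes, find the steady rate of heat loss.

Q ≈ 228 W

Sheathing layers in series; stud and cavity paths in parallel between them.
R_inner = 0.018/(0.12×4.19) = 0.0358 K/W
R_stud  = 0.18/(46.9×0.12×4.19) = 0.007633 K/W
R_cav   = 0.18/(0.0363×0.88×4.19) = 1.345 K/W
1/R_core = 1/R_stud + 1/R_cav → R_core = 0.00759 K/W
R_outer = 0.02/(0.179×4.19) = 0.02667 K/W
R_total = 0.07006 K/W
Q = ΔT/R_total = 16/0.07006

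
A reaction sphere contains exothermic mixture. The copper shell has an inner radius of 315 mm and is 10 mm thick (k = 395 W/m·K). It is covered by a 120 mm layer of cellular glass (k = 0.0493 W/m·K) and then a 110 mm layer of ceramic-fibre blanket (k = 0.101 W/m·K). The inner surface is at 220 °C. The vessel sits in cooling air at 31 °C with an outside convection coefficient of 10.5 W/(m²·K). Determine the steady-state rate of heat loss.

Q ≈ 110 W

Spherical conduction: R = (1/r_in − 1/r_out)/(4πk) per layer; series-sum.
R_copper shell = (1/0.315 − 1/0.325)/(4π×395) = 1.968×10^-5 K/W
R_cellular glass = (1/0.325 − 1/0.445)/(4π×0.0493) = 1.339 K/W
R_ceramic-fibre blanket = (1/0.445 − 1/0.555)/(4π×0.101) = 0.3509 K/W
R_outer film = 1/(h·4πr_o²) = 1/(10.5×4π×0.555²) = 0.0246 K/W
R_total = 1.715 K/W
Q = ΔT/R_total = 189/1.715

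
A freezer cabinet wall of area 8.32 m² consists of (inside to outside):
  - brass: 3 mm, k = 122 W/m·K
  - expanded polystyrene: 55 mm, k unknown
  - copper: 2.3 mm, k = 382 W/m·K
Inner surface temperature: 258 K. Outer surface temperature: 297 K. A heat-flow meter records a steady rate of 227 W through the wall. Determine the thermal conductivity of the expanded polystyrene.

Model the wall as resistances in series:
R_brass = L/(kA) = 0.003/(122×8.32) = 2.956×10^-6 K/W
R_copper = L/(kA) = 0.0023/(382×8.32) = 7.237×10^-7 K/W
Sum of known resistances R_other = 3.679×10^-6 K/W
Total R = ΔT/Q = 39/227 = 0.1718 K/W
R_expanded polystyrene = R_total − R_other = 0.1718 K/W
k = L/(R·A) = 0.055/(0.1718×8.32)

k ≈ 0.0385 W/(m·K)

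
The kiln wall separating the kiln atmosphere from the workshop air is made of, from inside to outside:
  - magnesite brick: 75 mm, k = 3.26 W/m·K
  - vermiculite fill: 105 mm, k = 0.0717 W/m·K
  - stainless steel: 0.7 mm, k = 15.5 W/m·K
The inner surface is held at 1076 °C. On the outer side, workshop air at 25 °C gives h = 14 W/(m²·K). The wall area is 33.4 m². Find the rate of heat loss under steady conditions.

Q ≈ 22500 W

Using the resistance-network approach (series):
R_magnesite brick = L/(kA) = 0.075/(3.26×33.4) = 6.888×10^-4 K/W
R_vermiculite fill = L/(kA) = 0.105/(0.0717×33.4) = 0.04385 K/W
R_stainless steel = L/(kA) = 0.0007/(15.5×33.4) = 1.352×10^-6 K/W
R_outer film = 1/(h_o·A) = 1/(14×33.4) = 0.002139 K/W
R_total = 0.04667 K/W
Q = ΔT / R_total = 1051 / 0.04667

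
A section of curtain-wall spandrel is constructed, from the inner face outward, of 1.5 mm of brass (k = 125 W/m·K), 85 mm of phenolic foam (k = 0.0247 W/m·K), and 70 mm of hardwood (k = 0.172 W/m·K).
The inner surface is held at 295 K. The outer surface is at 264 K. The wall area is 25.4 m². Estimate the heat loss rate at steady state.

Treating each layer as a thermal resistance in series:
R_brass = L/(kA) = 0.0015/(125×25.4) = 4.724×10^-7 K/W
R_phenolic foam = L/(kA) = 0.085/(0.0247×25.4) = 0.1355 K/W
R_hardwood = L/(kA) = 0.07/(0.172×25.4) = 0.01602 K/W
R_total = 0.1515 K/W
Q = ΔT / R_total = 31 / 0.1515

Q ≈ 205 W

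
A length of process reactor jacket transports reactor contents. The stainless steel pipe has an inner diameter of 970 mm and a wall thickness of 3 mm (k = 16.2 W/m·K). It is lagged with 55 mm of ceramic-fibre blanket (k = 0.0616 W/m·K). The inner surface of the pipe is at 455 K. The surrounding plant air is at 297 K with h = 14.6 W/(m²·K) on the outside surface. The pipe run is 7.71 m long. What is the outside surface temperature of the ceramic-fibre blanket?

For a radial system each layer contributes R = ln(r_out/r_in)/(2πkL); films add R = 1/(hA).
R_stainless steel pipe wall = ln(488/485)/(2π×16.2×7.71) = 7.858×10^-6 K/W
R_ceramic-fibre blanket = ln(543/488)/(2π×0.0616×7.71) = 0.03579 K/W
R_outer film = 1/(h_o·2πr_oL) = 1/(14.6×2π×0.543×7.71) = 0.002604 K/W
R_total = 0.0384 K/W
Q = ΔT/R_total = 158/0.0384
Q = 4110 W
T_interface = T_inner − Q·ΣR(inner→interface) = 455 − 4110×0.0358

T ≈ 308 K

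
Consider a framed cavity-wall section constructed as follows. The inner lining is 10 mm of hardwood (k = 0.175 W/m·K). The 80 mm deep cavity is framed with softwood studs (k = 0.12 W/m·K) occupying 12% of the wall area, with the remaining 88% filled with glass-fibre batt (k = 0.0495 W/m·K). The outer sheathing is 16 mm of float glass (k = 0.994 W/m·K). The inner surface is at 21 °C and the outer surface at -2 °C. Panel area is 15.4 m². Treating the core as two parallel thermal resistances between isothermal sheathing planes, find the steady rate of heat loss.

Q ≈ 244 W

Sheathing layers in series; stud and cavity paths in parallel between them.
R_inner = 0.01/(0.175×15.4) = 0.003711 K/W
R_stud  = 0.08/(0.12×0.12×15.4) = 0.3608 K/W
R_cav   = 0.08/(0.0495×0.88×15.4) = 0.1193 K/W
1/R_core = 1/R_stud + 1/R_cav → R_core = 0.08963 K/W
R_outer = 0.016/(0.994×15.4) = 0.001045 K/W
R_total = 0.09438 K/W
Q = ΔT/R_total = 23/0.09438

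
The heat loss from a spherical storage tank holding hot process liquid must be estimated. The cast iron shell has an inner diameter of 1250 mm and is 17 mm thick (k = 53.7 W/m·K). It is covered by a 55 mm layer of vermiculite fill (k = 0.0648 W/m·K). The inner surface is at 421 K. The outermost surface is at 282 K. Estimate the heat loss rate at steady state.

Q ≈ 921 W

Each spherical layer contributes R = (1/r_i − 1/r_o)/(4πk):
R_cast iron shell = (1/0.625 − 1/0.642)/(4π×53.7) = 6.278×10^-5 K/W
R_vermiculite fill = (1/0.642 − 1/0.697)/(4π×0.0648) = 0.1509 K/W
R_total = 0.151 K/W
Q = ΔT/R_total = 139/0.151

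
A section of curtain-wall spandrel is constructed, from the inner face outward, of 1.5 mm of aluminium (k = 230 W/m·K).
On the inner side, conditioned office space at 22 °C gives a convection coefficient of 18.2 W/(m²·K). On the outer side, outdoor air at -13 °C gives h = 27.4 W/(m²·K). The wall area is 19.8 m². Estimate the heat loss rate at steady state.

Q ≈ 7580 W

Treating each layer as a thermal resistance in series:
R_inner film = 1/(h_i·A) = 1/(18.2×19.8) = 0.002775 K/W
R_aluminium = L/(kA) = 0.0015/(230×19.8) = 3.294×10^-7 K/W
R_outer film = 1/(h_o·A) = 1/(27.4×19.8) = 0.001843 K/W
R_total = 0.004619 K/W
Q = ΔT / R_total = 35 / 0.004619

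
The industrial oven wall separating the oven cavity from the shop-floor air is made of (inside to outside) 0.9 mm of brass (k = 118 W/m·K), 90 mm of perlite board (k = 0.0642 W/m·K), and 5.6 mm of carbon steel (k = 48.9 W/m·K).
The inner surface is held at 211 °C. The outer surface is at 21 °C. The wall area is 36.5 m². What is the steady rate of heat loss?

Series thermal resistances:
R_brass = L/(kA) = 0.0009/(118×36.5) = 2.09×10^-7 K/W
R_perlite board = L/(kA) = 0.09/(0.0642×36.5) = 0.03841 K/W
R_carbon steel = L/(kA) = 0.0056/(48.9×36.5) = 3.138×10^-6 K/W
R_total = 0.03841 K/W
Q = ΔT / R_total = 190 / 0.03841

Q ≈ 4950 W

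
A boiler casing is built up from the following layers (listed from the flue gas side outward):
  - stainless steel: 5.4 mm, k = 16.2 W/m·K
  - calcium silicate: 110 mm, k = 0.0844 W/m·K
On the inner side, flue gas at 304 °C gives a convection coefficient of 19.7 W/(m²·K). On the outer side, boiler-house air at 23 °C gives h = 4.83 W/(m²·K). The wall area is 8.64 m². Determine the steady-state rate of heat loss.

Q ≈ 1550 W

Treating each layer as a thermal resistance in series:
R_inner film = 1/(h_i·A) = 1/(19.7×8.64) = 0.005875 K/W
R_stainless steel = L/(kA) = 0.0054/(16.2×8.64) = 3.858×10^-5 K/W
R_calcium silicate = L/(kA) = 0.11/(0.0844×8.64) = 0.1508 K/W
R_outer film = 1/(h_o·A) = 1/(4.83×8.64) = 0.02396 K/W
R_total = 0.1807 K/W
Q = ΔT / R_total = 281 / 0.1807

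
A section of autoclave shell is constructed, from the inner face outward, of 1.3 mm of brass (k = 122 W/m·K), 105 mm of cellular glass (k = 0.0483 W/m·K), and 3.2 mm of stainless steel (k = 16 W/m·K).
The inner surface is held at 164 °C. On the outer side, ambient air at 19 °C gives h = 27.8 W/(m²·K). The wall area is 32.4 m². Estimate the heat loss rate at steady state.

Q ≈ 2130 W

Using the resistance-network approach (series):
R_brass = L/(kA) = 0.0013/(122×32.4) = 3.289×10^-7 K/W
R_cellular glass = L/(kA) = 0.105/(0.0483×32.4) = 0.0671 K/W
R_stainless steel = L/(kA) = 0.0032/(16×32.4) = 6.173×10^-6 K/W
R_outer film = 1/(h_o·A) = 1/(27.8×32.4) = 0.00111 K/W
R_total = 0.06821 K/W
Q = ΔT / R_total = 145 / 0.06821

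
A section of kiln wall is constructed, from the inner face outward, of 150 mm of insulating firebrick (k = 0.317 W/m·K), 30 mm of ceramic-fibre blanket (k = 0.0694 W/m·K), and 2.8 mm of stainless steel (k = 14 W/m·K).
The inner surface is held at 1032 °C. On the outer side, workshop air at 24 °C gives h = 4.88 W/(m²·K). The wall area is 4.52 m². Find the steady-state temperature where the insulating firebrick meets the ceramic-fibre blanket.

T ≈ 603 °C

Model the wall as resistances in series:
R_insulating firebrick = L/(kA) = 0.15/(0.317×4.52) = 0.1047 K/W
R_ceramic-fibre blanket = L/(kA) = 0.03/(0.0694×4.52) = 0.09564 K/W
R_stainless steel = L/(kA) = 0.0028/(14×4.52) = 4.425×10^-5 K/W
R_outer film = 1/(h_o·A) = 1/(4.88×4.52) = 0.04534 K/W
R_total = 0.2457 K/W;  Q = ΔT/R_total = 1008/0.2457 = 4103 W
T_interface = T_inner − Q·ΣR(inner→interface) = 1032 − 4100×0.1047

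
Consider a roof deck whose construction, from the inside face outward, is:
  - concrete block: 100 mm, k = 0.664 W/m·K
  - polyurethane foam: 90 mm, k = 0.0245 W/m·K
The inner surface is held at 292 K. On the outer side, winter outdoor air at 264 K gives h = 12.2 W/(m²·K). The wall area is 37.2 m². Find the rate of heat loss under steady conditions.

Using the resistance-network approach (series):
R_concrete block = L/(kA) = 0.1/(0.664×37.2) = 0.004048 K/W
R_polyurethane foam = L/(kA) = 0.09/(0.0245×37.2) = 0.09875 K/W
R_outer film = 1/(h_o·A) = 1/(12.2×37.2) = 0.002203 K/W
R_total = 0.105 K/W
Q = ΔT / R_total = 28 / 0.105

Q ≈ 267 W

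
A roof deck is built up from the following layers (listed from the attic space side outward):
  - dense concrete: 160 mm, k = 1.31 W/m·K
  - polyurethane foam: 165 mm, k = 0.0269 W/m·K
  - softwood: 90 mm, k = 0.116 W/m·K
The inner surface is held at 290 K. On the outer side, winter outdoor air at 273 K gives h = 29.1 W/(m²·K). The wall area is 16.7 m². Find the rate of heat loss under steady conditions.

Using the resistance-network approach (series):
R_dense concrete = L/(kA) = 0.16/(1.31×16.7) = 0.007314 K/W
R_polyurethane foam = L/(kA) = 0.165/(0.0269×16.7) = 0.3673 K/W
R_softwood = L/(kA) = 0.09/(0.116×16.7) = 0.04646 K/W
R_outer film = 1/(h_o·A) = 1/(29.1×16.7) = 0.002058 K/W
R_total = 0.4231 K/W
Q = ΔT / R_total = 17 / 0.4231

Q ≈ 40.2 W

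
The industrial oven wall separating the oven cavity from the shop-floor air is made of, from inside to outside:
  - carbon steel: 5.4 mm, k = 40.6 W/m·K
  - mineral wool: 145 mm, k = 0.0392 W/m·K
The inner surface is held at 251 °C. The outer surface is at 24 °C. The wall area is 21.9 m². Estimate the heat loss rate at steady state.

Model the wall as resistances in series:
R_carbon steel = L/(kA) = 0.0054/(40.6×21.9) = 6.073×10^-6 K/W
R_mineral wool = L/(kA) = 0.145/(0.0392×21.9) = 0.1689 K/W
R_total = 0.1689 K/W
Q = ΔT / R_total = 227 / 0.1689

Q ≈ 1340 W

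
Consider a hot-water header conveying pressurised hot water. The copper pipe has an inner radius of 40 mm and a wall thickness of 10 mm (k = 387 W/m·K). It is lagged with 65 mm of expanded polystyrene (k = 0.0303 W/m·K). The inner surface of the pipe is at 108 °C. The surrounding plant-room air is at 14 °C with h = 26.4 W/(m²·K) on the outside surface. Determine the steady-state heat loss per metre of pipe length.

q′ ≈ 21.2 W/m

Radial resistances (cylindrical: R_cond = ln(r_o/r_i)/(2πkL), R_conv = 1/(h·2πrL)):
R_copper pipe wall = ln(50/40)/(2π×387×1) = 9.177×10^-5 K/W
R_expanded polystyrene = ln(115/50)/(2π×0.0303×1) = 4.375 K/W
R_outer film = 1/(h_o·2πr_oL) = 1/(26.4×2π×0.115×1) = 0.05242 K/W
R_total = 4.427 K/W
Q = ΔT/R_total = 94/4.427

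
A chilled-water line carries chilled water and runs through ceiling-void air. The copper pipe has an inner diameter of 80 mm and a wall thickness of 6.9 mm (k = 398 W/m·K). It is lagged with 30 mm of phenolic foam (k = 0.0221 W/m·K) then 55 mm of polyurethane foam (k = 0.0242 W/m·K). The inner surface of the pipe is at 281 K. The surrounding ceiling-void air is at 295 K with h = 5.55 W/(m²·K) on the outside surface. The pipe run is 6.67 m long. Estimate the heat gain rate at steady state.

Radial resistances (cylindrical: R_cond = ln(r_o/r_i)/(2πkL), R_conv = 1/(h·2πrL)):
R_copper pipe wall = ln(46.9/40)/(2π×398×6.67) = 9.541×10^-6 K/W
R_phenolic foam = ln(76.9/46.9)/(2π×0.0221×6.67) = 0.5339 K/W
R_polyurethane foam = ln(131.9/76.9)/(2π×0.0242×6.67) = 0.532 K/W
R_outer film = 1/(h_o·2πr_oL) = 1/(5.55×2π×0.1319×6.67) = 0.0326 K/W
R_total = 1.098 K/W
Q = ΔT/R_total = 14/1.098

Q ≈ 12.7 W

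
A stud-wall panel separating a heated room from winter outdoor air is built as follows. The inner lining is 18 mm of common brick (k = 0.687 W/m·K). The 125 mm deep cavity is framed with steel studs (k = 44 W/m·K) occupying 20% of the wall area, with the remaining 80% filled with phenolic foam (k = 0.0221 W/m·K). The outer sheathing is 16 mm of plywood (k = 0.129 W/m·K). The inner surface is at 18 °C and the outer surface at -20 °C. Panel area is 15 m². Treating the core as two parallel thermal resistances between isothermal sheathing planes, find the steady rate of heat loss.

Q ≈ 3470 W

Sheathing layers in series; stud and cavity paths in parallel between them.
R_inner = 0.018/(0.687×15) = 0.001747 K/W
R_stud  = 0.125/(44×0.2×15) = 9.47×10^-4 K/W
R_cav   = 0.125/(0.0221×0.8×15) = 0.4713 K/W
1/R_core = 1/R_stud + 1/R_cav → R_core = 9.451×10^-4 K/W
R_outer = 0.016/(0.129×15) = 0.008269 K/W
R_total = 0.01096 K/W
Q = ΔT/R_total = 38/0.01096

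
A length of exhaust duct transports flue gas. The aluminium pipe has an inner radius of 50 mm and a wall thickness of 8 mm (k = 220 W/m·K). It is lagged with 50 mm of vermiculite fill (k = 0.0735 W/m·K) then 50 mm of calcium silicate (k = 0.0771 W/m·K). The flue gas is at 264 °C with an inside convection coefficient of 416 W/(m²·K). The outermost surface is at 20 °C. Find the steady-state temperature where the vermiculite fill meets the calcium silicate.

For a radial system each layer contributes R = ln(r_out/r_in)/(2πkL); films add R = 1/(hA).
R_inner film = 1/(h_i·2πr₁L) = 1/(416×2π×0.05×1) = 0.007652 K/W
R_aluminium pipe wall = ln(58/50)/(2π×220×1) = 1.074×10^-4 K/W
R_vermiculite fill = ln(108/58)/(2π×0.0735×1) = 1.346 K/W
R_calcium silicate = ln(158/108)/(2π×0.0771×1) = 0.7854 K/W
R_total = 2.139 K/W
Q = ΔT/R_total = 244/2.139
Q = 114 W/m
T_interface = T_inner − Q·ΣR(inner→interface) = 264 − 114×1.354

T ≈ 110 °C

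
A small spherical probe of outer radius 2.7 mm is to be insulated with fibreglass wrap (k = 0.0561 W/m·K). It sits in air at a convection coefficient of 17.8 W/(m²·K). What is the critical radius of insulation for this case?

For a sphere r_cr = 2k/h = 2×0.0561/17.8
r_cr = 6.3 mm; since the bare radius (2.7 mm) is below r_cr, adding a thin layer of insulation will *increase* heat loss.

r_cr ≈ 6.3 mm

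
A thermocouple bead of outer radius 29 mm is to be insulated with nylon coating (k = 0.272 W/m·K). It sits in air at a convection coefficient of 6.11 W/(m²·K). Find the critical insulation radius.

For a sphere r_cr = 2k/h = 2×0.272/6.11
r_cr = 89 mm; since the bare radius (29 mm) is below r_cr, adding a thin layer of insulation will *increase* heat loss.

r_cr ≈ 89 mm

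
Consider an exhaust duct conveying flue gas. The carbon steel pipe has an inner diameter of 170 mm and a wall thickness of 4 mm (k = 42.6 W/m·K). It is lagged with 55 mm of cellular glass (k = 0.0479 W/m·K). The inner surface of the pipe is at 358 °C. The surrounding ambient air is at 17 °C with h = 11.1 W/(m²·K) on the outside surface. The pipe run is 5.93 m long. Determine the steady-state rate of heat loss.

Radial resistances (cylindrical: R_cond = ln(r_o/r_i)/(2πkL), R_conv = 1/(h·2πrL)):
R_carbon steel pipe wall = ln(89/85)/(2π×42.6×5.93) = 2.897×10^-5 K/W
R_cellular glass = ln(144/89)/(2π×0.0479×5.93) = 0.2696 K/W
R_outer film = 1/(h_o·2πr_oL) = 1/(11.1×2π×0.144×5.93) = 0.01679 K/W
R_total = 0.2864 K/W
Q = ΔT/R_total = 341/0.2864

Q ≈ 1190 W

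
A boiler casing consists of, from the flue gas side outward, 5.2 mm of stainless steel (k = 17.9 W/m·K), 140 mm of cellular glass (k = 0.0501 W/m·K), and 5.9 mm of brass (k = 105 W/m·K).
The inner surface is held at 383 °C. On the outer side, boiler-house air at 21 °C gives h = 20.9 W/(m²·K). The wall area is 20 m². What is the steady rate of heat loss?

Series thermal resistances:
R_stainless steel = L/(kA) = 0.0052/(17.9×20) = 1.453×10^-5 K/W
R_cellular glass = L/(kA) = 0.14/(0.0501×20) = 0.1397 K/W
R_brass = L/(kA) = 0.0059/(105×20) = 2.81×10^-6 K/W
R_outer film = 1/(h_o·A) = 1/(20.9×20) = 0.002392 K/W
R_total = 0.1421 K/W
Q = ΔT / R_total = 362 / 0.1421

Q ≈ 2550 W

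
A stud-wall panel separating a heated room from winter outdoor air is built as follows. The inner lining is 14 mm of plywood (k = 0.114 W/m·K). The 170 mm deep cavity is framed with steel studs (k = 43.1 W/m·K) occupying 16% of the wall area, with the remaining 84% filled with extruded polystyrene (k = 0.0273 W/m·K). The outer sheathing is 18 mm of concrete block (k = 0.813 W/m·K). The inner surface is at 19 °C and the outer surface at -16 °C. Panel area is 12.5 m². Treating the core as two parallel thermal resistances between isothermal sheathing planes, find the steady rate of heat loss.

Sheathing layers in series; stud and cavity paths in parallel between them.
R_inner = 0.014/(0.114×12.5) = 0.009825 K/W
R_stud  = 0.17/(43.1×0.16×12.5) = 0.001972 K/W
R_cav   = 0.17/(0.0273×0.84×12.5) = 0.5931 K/W
1/R_core = 1/R_stud + 1/R_cav → R_core = 0.001966 K/W
R_outer = 0.018/(0.813×12.5) = 0.001771 K/W
R_total = 0.01356 K/W
Q = ΔT/R_total = 35/0.01356

Q ≈ 2580 W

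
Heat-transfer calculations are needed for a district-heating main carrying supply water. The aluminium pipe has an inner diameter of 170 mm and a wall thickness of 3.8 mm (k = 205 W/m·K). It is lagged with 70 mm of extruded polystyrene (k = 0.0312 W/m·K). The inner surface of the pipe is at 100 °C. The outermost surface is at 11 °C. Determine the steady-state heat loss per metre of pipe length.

q′ ≈ 30 W/m

Radial resistances (cylindrical: R_cond = ln(r_o/r_i)/(2πkL), R_conv = 1/(h·2πrL)):
R_aluminium pipe wall = ln(88.8/85)/(2π×205×1) = 3.395×10^-5 K/W
R_extruded polystyrene = ln(158.8/88.8)/(2π×0.0312×1) = 2.965 K/W
R_total = 2.965 K/W
Q = ΔT/R_total = 89/2.965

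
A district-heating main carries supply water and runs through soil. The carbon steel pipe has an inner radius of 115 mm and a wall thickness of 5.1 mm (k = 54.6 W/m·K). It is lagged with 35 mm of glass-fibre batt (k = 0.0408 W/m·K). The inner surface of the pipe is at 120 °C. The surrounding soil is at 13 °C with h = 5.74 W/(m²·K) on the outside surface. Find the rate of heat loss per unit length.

For a radial system each layer contributes R = ln(r_out/r_in)/(2πkL); films add R = 1/(hA).
R_carbon steel pipe wall = ln(120.1/115)/(2π×54.6×1) = 1.265×10^-4 K/W
R_glass-fibre batt = ln(155.1/120.1)/(2π×0.0408×1) = 0.9976 K/W
R_outer film = 1/(h_o·2πr_oL) = 1/(5.74×2π×0.1551×1) = 0.1788 K/W
R_total = 1.177 K/W
Q = ΔT/R_total = 107/1.177

q′ ≈ 90.9 W/m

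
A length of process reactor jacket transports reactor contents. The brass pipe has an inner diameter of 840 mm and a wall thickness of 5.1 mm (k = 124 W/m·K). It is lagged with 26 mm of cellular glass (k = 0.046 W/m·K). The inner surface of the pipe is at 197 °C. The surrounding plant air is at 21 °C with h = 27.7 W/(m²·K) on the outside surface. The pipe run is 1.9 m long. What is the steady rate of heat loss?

Q ≈ 1530 W

Per-layer cylindrical resistances, series-summed:
R_brass pipe wall = ln(425.1/420)/(2π×124×1.9) = 8.153×10^-6 K/W
R_cellular glass = ln(451.1/425.1)/(2π×0.046×1.9) = 0.1081 K/W
R_outer film = 1/(h_o·2πr_oL) = 1/(27.7×2π×0.4511×1.9) = 0.006704 K/W
R_total = 0.1148 K/W
Q = ΔT/R_total = 176/0.1148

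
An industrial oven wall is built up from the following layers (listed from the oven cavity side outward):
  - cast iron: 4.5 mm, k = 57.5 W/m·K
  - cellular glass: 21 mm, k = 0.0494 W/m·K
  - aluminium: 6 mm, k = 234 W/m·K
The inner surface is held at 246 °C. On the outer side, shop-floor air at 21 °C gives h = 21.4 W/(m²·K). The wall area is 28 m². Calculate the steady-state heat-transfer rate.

Series thermal resistances:
R_cast iron = L/(kA) = 0.0045/(57.5×28) = 2.795×10^-6 K/W
R_cellular glass = L/(kA) = 0.021/(0.0494×28) = 0.01518 K/W
R_aluminium = L/(kA) = 0.006/(234×28) = 9.158×10^-7 K/W
R_outer film = 1/(h_o·A) = 1/(21.4×28) = 0.001669 K/W
R_total = 0.01685 K/W
Q = ΔT / R_total = 225 / 0.01685

Q ≈ 13300 W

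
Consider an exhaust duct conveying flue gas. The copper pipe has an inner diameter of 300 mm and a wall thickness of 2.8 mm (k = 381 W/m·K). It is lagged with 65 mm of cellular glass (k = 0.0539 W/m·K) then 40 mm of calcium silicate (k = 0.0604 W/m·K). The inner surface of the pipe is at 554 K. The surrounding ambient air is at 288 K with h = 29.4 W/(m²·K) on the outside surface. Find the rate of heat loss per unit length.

Cylindrical conduction, so R = ln(r₂/r₁)/(2πkL) per layer, in series:
R_copper pipe wall = ln(152.8/150)/(2π×381×1) = 7.726×10^-6 K/W
R_cellular glass = ln(217.8/152.8)/(2π×0.0539×1) = 1.047 K/W
R_calcium silicate = ln(257.8/217.8)/(2π×0.0604×1) = 0.4443 K/W
R_outer film = 1/(h_o·2πr_oL) = 1/(29.4×2π×0.2578×1) = 0.021 K/W
R_total = 1.512 K/W
Q = ΔT/R_total = 266/1.512

q′ ≈ 176 W/m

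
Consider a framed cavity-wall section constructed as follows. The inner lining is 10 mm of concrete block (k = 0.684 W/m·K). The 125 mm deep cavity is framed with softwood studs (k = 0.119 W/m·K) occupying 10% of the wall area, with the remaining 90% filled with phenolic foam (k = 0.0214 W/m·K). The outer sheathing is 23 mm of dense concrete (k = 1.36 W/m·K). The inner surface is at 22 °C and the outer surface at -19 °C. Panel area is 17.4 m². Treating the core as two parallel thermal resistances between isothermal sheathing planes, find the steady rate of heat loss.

Sheathing layers in series; stud and cavity paths in parallel between them.
R_inner = 0.01/(0.684×17.4) = 8.402×10^-4 K/W
R_stud  = 0.125/(0.119×0.1×17.4) = 0.6037 K/W
R_cav   = 0.125/(0.0214×0.9×17.4) = 0.373 K/W
1/R_core = 1/R_stud + 1/R_cav → R_core = 0.2305 K/W
R_outer = 0.023/(1.36×17.4) = 9.719×10^-4 K/W
R_total = 0.2324 K/W
Q = ΔT/R_total = 41/0.2324

Q ≈ 176 W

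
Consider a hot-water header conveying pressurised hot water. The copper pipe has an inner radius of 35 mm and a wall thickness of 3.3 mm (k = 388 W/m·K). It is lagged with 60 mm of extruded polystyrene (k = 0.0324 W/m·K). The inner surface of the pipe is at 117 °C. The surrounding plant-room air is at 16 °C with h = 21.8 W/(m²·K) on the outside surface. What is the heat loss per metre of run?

q′ ≈ 21.5 W/m

For a radial system each layer contributes R = ln(r_out/r_in)/(2πkL); films add R = 1/(hA).
R_copper pipe wall = ln(38.3/35)/(2π×388×1) = 3.696×10^-5 K/W
R_extruded polystyrene = ln(98.3/38.3)/(2π×0.0324×1) = 4.63 K/W
R_outer film = 1/(h_o·2πr_oL) = 1/(21.8×2π×0.0983×1) = 0.07427 K/W
R_total = 4.704 K/W
Q = ΔT/R_total = 101/4.704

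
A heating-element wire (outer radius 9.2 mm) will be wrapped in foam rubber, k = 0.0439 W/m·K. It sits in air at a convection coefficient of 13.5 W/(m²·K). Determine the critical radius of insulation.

For a cylinder r_cr = k/h = 0.0439/13.5
r_cr = 3.25 mm; since the bare radius (9.2 mm) is above r_cr, any added insulation will reduce heat loss.

r_cr ≈ 3.25 mm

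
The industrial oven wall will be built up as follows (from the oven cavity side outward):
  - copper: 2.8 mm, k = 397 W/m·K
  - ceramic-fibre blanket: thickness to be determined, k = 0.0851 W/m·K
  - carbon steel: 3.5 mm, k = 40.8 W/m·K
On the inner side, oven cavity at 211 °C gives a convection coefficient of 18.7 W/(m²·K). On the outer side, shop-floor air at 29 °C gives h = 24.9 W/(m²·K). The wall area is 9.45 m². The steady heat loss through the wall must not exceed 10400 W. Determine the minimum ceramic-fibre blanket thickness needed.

L ≈ 6.1 mm

Treating each layer as a thermal resistance in series:
R_inner film = 1/(h_i·A) = 1/(18.7×9.45) = 0.005659 K/W
R_copper = L/(kA) = 0.0028/(397×9.45) = 7.463×10^-7 K/W
R_carbon steel = L/(kA) = 0.0035/(40.8×9.45) = 9.078×10^-6 K/W
R_outer film = 1/(h_o·A) = 1/(24.9×9.45) = 0.00425 K/W
Sum of the known resistances R_other = 0.009918 K/W
Required total resistance R_tot = ΔT/Q_allow = 182/10400 = 0.0175 K/W
R_ceramic-fibre blanket = R_tot − R_other = 0.007582 K/W
L = R·k·A = 0.007582×0.0851×9.45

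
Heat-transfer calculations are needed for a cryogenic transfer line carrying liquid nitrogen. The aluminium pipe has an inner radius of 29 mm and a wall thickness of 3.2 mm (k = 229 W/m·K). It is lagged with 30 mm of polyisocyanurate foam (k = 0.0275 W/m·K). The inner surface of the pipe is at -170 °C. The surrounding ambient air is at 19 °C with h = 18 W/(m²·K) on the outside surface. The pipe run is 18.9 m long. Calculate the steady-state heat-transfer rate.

Q ≈ 904 W

Per-layer cylindrical resistances, series-summed:
R_aluminium pipe wall = ln(32.2/29)/(2π×229×18.9) = 3.849×10^-6 K/W
R_polyisocyanurate foam = ln(62.2/32.2)/(2π×0.0275×18.9) = 0.2016 K/W
R_outer film = 1/(h_o·2πr_oL) = 1/(18×2π×0.0622×18.9) = 0.007521 K/W
R_total = 0.2091 K/W
Q = ΔT/R_total = 189/0.2091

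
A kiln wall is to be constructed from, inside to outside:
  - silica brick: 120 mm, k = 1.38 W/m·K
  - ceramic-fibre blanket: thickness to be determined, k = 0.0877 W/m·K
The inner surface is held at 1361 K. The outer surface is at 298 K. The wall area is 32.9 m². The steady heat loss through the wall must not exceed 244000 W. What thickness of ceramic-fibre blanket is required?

L ≈ 4.94 mm

Thermal resistances in series:
R_silica brick = L/(kA) = 0.12/(1.38×32.9) = 0.002643 K/W
Sum of the known resistances R_other = 0.002643 K/W
Required total resistance R_tot = ΔT/Q_allow = 1063/244000 = 0.004357 K/W
R_ceramic-fibre blanket = R_tot − R_other = 0.001714 K/W
L = R·k·A = 0.001714×0.0877×32.9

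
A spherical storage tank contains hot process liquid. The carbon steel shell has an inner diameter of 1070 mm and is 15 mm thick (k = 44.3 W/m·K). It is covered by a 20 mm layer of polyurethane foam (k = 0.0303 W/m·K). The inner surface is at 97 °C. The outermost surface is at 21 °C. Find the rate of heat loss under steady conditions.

Radial (spherical) resistances in series:
R_carbon steel shell = (1/0.535 − 1/0.55)/(4π×44.3) = 9.157×10^-5 K/W
R_polyurethane foam = (1/0.55 − 1/0.57)/(4π×0.0303) = 0.1675 K/W
R_total = 0.1676 K/W
Q = ΔT/R_total = 76/0.1676

Q ≈ 453 W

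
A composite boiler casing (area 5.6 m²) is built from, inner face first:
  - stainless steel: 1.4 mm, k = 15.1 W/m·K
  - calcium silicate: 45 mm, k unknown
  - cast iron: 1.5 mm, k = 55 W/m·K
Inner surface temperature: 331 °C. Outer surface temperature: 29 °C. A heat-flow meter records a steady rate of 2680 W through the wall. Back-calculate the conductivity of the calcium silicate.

Using the resistance-network approach (series):
R_stainless steel = L/(kA) = 0.0014/(15.1×5.6) = 1.656×10^-5 K/W
R_cast iron = L/(kA) = 0.0015/(55×5.6) = 4.87×10^-6 K/W
Sum of known resistances R_other = 2.143×10^-5 K/W
Total R = ΔT/Q = 302/2680 = 0.1127 K/W
R_calcium silicate = R_total − R_other = 0.1127 K/W
k = L/(R·A) = 0.045/(0.1127×5.6)

k ≈ 0.0713 W/(m·K)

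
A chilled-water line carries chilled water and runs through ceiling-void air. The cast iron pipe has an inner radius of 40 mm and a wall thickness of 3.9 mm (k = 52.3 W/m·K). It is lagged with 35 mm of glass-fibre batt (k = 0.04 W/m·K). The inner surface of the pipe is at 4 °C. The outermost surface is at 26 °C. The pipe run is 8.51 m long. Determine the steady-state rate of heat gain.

Q ≈ 80.2 W

Per-layer cylindrical resistances, series-summed:
R_cast iron pipe wall = ln(43.9/40)/(2π×52.3×8.51) = 3.327×10^-5 K/W
R_glass-fibre batt = ln(78.9/43.9)/(2π×0.04×8.51) = 0.2741 K/W
R_total = 0.2741 K/W
Q = ΔT/R_total = 22/0.2741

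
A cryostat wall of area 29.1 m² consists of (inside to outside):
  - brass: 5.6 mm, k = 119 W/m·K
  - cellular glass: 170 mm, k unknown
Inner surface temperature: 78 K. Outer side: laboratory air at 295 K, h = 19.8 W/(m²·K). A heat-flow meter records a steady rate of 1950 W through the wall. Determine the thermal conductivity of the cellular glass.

k ≈ 0.0533 W/(m·K)

Thermal resistances in series:
R_brass = L/(kA) = 0.0056/(119×29.1) = 1.617×10^-6 K/W
R_outer film = 1/(h_o·A) = 1/(19.8×29.1) = 0.001736 K/W
Sum of known resistances R_other = 0.001737 K/W
Total R = ΔT/Q = 217/1950 = 0.1113 K/W
R_cellular glass = R_total − R_other = 0.1095 K/W
k = L/(R·A) = 0.17/(0.1095×29.1)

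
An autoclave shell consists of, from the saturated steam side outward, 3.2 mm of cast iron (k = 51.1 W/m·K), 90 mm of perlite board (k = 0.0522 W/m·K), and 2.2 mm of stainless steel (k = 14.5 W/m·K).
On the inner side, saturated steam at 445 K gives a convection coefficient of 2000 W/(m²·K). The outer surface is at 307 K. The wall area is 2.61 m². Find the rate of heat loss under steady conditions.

Q ≈ 209 W

Thermal resistances in series:
R_inner film = 1/(h_i·A) = 1/(2000×2.61) = 1.916×10^-4 K/W
R_cast iron = L/(kA) = 0.0032/(51.1×2.61) = 2.399×10^-5 K/W
R_perlite board = L/(kA) = 0.09/(0.0522×2.61) = 0.6606 K/W
R_stainless steel = L/(kA) = 0.0022/(14.5×2.61) = 5.813×10^-5 K/W
R_total = 0.6609 K/W
Q = ΔT / R_total = 138 / 0.6609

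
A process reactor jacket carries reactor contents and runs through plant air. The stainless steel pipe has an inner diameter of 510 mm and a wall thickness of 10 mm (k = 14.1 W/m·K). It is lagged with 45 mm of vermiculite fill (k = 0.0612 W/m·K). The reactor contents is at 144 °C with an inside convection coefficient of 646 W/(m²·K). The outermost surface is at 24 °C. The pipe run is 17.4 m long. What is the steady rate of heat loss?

For a radial system each layer contributes R = ln(r_out/r_in)/(2πkL); films add R = 1/(hA).
R_inner film = 1/(h_i·2πr₁L) = 1/(646×2π×0.255×17.4) = 5.553×10^-5 K/W
R_stainless steel pipe wall = ln(265/255)/(2π×14.1×17.4) = 2.495×10^-5 K/W
R_vermiculite fill = ln(310/265)/(2π×0.0612×17.4) = 0.02344 K/W
R_total = 0.02352 K/W
Q = ΔT/R_total = 120/0.02352

Q ≈ 5100 W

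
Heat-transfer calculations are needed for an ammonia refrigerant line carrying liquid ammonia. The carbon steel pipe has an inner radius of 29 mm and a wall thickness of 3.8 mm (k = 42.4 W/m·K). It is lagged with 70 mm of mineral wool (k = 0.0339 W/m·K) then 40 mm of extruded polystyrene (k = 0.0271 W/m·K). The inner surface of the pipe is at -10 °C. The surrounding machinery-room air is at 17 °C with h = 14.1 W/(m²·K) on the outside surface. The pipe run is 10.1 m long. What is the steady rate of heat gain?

Q ≈ 37 W

For a radial system each layer contributes R = ln(r_out/r_in)/(2πkL); films add R = 1/(hA).
R_carbon steel pipe wall = ln(32.8/29)/(2π×42.4×10.1) = 4.576×10^-5 K/W
R_mineral wool = ln(102.8/32.8)/(2π×0.0339×10.1) = 0.531 K/W
R_extruded polystyrene = ln(142.8/102.8)/(2π×0.0271×10.1) = 0.1911 K/W
R_outer film = 1/(h_o·2πr_oL) = 1/(14.1×2π×0.1428×10.1) = 0.007826 K/W
R_total = 0.73 K/W
Q = ΔT/R_total = 27/0.73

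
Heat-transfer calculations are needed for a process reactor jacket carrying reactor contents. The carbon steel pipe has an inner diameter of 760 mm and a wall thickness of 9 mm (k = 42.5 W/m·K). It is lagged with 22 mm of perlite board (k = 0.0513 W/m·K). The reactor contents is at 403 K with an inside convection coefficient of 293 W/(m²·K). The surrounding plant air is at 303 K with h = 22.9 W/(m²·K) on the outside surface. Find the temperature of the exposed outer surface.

T ≈ 312 K

Treating each annulus and film as a series resistance:
R_inner film = 1/(h_i·2πr₁L) = 1/(293×2π×0.38×1) = 0.001429 K/W
R_carbon steel pipe wall = ln(389/380)/(2π×42.5×1) = 8.766×10^-5 K/W
R_perlite board = ln(411/389)/(2π×0.0513×1) = 0.1707 K/W
R_outer film = 1/(h_o·2πr_oL) = 1/(22.9×2π×0.411×1) = 0.01691 K/W
R_total = 0.1891 K/W
Q = ΔT/R_total = 100/0.1891
Q = 529 W/m
T_interface = T_inner − Q·ΣR(inner→interface) = 403 − 529×0.1722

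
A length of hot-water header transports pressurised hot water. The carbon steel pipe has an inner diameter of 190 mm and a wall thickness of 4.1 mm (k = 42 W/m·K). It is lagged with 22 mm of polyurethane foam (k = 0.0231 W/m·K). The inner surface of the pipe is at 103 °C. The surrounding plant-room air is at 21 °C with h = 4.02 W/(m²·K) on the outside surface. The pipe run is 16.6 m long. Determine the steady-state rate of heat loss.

Treating each annulus and film as a series resistance:
R_carbon steel pipe wall = ln(99.1/95)/(2π×42×16.6) = 9.645×10^-6 K/W
R_polyurethane foam = ln(121.1/99.1)/(2π×0.0231×16.6) = 0.08321 K/W
R_outer film = 1/(h_o·2πr_oL) = 1/(4.02×2π×0.1211×16.6) = 0.01969 K/W
R_total = 0.1029 K/W
Q = ΔT/R_total = 82/0.1029

Q ≈ 797 W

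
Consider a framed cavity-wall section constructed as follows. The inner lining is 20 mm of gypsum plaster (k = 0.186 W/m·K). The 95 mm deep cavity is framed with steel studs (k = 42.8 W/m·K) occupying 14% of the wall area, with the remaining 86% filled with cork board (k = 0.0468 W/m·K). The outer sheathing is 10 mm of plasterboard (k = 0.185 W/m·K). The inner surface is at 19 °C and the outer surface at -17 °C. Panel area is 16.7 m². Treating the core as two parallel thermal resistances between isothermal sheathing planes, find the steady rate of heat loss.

Q ≈ 3390 W

Sheathing layers in series; stud and cavity paths in parallel between them.
R_inner = 0.02/(0.186×16.7) = 0.006439 K/W
R_stud  = 0.095/(42.8×0.14×16.7) = 9.494×10^-4 K/W
R_cav   = 0.095/(0.0468×0.86×16.7) = 0.1413 K/W
1/R_core = 1/R_stud + 1/R_cav → R_core = 9.43×10^-4 K/W
R_outer = 0.01/(0.185×16.7) = 0.003237 K/W
R_total = 0.01062 K/W
Q = ΔT/R_total = 36/0.01062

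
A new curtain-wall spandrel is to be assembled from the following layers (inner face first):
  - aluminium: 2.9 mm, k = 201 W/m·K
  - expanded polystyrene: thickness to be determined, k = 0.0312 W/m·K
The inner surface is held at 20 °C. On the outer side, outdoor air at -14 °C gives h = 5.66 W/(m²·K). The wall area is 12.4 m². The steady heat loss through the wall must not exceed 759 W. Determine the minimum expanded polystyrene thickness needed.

L ≈ 11.8 mm

Using the resistance-network approach (series):
R_aluminium = L/(kA) = 0.0029/(201×12.4) = 1.164×10^-6 K/W
R_outer film = 1/(h_o·A) = 1/(5.66×12.4) = 0.01425 K/W
Sum of the known resistances R_other = 0.01425 K/W
Required total resistance R_tot = ΔT/Q_allow = 34/759 = 0.0448 K/W
R_expanded polystyrene = R_tot − R_other = 0.03055 K/W
L = R·k·A = 0.03055×0.0312×12.4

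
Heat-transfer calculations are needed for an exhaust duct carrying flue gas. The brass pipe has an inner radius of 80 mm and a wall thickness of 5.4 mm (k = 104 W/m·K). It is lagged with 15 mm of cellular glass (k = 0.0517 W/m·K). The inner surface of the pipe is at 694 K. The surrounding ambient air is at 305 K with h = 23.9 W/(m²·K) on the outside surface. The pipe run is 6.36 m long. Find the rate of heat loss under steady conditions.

Per-layer cylindrical resistances, series-summed:
R_brass pipe wall = ln(85.4/80)/(2π×104×6.36) = 1.572×10^-5 K/W
R_cellular glass = ln(100.4/85.4)/(2π×0.0517×6.36) = 0.07832 K/W
R_outer film = 1/(h_o·2πr_oL) = 1/(23.9×2π×0.1004×6.36) = 0.01043 K/W
R_total = 0.08877 K/W
Q = ΔT/R_total = 389/0.08877

Q ≈ 4380 W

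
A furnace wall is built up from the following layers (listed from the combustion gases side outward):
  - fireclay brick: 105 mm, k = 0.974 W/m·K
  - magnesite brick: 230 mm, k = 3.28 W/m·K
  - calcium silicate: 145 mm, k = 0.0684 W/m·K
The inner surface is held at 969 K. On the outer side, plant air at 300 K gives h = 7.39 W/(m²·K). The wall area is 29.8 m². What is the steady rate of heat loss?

Q ≈ 8190 W

Model the wall as resistances in series:
R_fireclay brick = L/(kA) = 0.105/(0.974×29.8) = 0.003618 K/W
R_magnesite brick = L/(kA) = 0.23/(3.28×29.8) = 0.002353 K/W
R_calcium silicate = L/(kA) = 0.145/(0.0684×29.8) = 0.07114 K/W
R_outer film = 1/(h_o·A) = 1/(7.39×29.8) = 0.004541 K/W
R_total = 0.08165 K/W
Q = ΔT / R_total = 669 / 0.08165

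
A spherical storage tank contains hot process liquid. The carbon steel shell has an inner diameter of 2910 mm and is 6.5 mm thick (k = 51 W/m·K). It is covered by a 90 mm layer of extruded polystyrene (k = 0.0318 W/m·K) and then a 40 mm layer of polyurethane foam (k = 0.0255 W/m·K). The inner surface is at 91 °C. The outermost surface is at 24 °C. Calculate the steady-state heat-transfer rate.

Q ≈ 447 W

Spherical conduction: R = (1/r_in − 1/r_out)/(4πk) per layer; series-sum.
R_carbon steel shell = (1/1.455 − 1/1.4615)/(4π×51) = 4.769×10^-6 K/W
R_extruded polystyrene = (1/1.4615 − 1/1.5515)/(4π×0.0318) = 0.09932 K/W
R_polyurethane foam = (1/1.5515 − 1/1.5915)/(4π×0.0255) = 0.05055 K/W
R_total = 0.1499 K/W
Q = ΔT/R_total = 67/0.1499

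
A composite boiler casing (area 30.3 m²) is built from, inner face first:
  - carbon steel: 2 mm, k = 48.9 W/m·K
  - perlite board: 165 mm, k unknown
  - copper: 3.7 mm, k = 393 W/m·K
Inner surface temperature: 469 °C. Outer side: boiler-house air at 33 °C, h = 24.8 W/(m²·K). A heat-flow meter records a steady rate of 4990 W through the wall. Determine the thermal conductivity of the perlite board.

k ≈ 0.0633 W/(m·K)

Treating each layer as a thermal resistance in series:
R_carbon steel = L/(kA) = 0.002/(48.9×30.3) = 1.35×10^-6 K/W
R_copper = L/(kA) = 0.0037/(393×30.3) = 3.107×10^-7 K/W
R_outer film = 1/(h_o·A) = 1/(24.8×30.3) = 0.001331 K/W
Sum of known resistances R_other = 0.001332 K/W
Total R = ΔT/Q = 436/4990 = 0.08737 K/W
R_perlite board = R_total − R_other = 0.08604 K/W
k = L/(R·A) = 0.165/(0.08604×30.3)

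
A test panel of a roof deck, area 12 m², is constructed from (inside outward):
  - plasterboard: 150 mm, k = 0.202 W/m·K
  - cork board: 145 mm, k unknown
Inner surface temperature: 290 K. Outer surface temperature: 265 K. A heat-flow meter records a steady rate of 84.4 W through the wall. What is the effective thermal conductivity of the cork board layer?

Thermal resistances in series:
R_plasterboard = L/(kA) = 0.15/(0.202×12) = 0.06188 K/W
Sum of known resistances R_other = 0.06188 K/W
Total R = ΔT/Q = 25/84.4 = 0.2962 K/W
R_cork board = R_total − R_other = 0.2343 K/W
k = L/(R·A) = 0.145/(0.2343×12)

k ≈ 0.0516 W/(m·K)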